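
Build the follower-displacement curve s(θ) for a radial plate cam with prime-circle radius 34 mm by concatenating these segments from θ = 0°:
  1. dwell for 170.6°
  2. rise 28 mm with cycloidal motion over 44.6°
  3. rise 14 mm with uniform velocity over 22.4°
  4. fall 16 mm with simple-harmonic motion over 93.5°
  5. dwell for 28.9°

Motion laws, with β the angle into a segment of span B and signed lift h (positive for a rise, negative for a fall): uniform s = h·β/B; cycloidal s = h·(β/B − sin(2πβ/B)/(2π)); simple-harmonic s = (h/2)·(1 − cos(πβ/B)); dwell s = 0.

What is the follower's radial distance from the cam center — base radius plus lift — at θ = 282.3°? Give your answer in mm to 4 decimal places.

seg 1 [0°–170.6°] dwell: s stays 0.0000
seg 2 [170.6°–215.2°] cycloidal, h=28: full span → s += 28 → s = 28.0000
seg 3 [215.2°–237.6°] uniform, h=14: full span → s += 14 → s = 42.0000
seg 4 [237.6°–331.1°] simple-harmonic, h=-16: θ=282.3° here. β=44.7, B=93.5. -16/2·(1 − cos(π·0.4781)) = -7.4494 → s = 34.5506
radial distance = base radius + s = 34 + 34.5506 = 68.5506

68.5506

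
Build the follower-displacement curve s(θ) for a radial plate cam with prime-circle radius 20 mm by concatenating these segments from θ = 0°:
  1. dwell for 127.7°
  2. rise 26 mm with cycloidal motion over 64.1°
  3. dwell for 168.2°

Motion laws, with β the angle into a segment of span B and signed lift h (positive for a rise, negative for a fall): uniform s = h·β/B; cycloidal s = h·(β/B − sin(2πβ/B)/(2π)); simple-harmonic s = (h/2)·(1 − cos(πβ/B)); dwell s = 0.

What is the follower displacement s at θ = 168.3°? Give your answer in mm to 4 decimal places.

seg 1 [0°–127.7°] dwell: s stays 0.0000
seg 2 [127.7°–191.8°] cycloidal, h=26: θ=168.3° here. β=40.6, B=64.1. 26·(0.6334 − sin(2π·0.6334)/(2π)) = 19.5441 → s = 19.5441

19.5441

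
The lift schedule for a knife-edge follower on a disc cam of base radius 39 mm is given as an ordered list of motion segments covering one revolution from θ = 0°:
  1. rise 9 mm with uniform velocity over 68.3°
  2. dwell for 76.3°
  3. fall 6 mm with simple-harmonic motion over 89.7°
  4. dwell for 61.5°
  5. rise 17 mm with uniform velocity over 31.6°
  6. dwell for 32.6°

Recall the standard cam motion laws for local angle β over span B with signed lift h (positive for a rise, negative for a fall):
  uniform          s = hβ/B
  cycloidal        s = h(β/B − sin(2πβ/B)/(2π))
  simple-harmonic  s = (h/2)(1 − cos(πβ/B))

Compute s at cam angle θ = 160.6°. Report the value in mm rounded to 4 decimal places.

seg 1 [0°–68.3°] uniform, h=9: full span → s += 9 → s = 9.0000
seg 2 [68.3°–144.6°] dwell: s stays 9.0000
seg 3 [144.6°–234.3°] simple-harmonic, h=-6: θ=160.6° here. β=16, B=89.7. -6/2·(1 − cos(π·0.1784)) = -0.4588 → s = 8.5412

8.5412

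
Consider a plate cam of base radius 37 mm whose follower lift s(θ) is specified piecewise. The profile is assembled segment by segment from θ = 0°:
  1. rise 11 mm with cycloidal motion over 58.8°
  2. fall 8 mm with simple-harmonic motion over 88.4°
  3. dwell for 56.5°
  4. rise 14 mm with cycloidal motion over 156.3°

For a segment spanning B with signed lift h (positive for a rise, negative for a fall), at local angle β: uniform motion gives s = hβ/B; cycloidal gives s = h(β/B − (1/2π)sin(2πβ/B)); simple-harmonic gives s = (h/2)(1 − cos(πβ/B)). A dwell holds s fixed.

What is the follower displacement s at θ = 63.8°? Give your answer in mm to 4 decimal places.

seg 1 [0°–58.8°] cycloidal, h=11: full span → s += 11 → s = 11.0000
seg 2 [58.8°–147.2°] simple-harmonic, h=-8: θ=63.8° here. β=5, B=88.4. -8/2·(1 − cos(π·0.0566)) = -0.0630 → s = 10.9370

10.9370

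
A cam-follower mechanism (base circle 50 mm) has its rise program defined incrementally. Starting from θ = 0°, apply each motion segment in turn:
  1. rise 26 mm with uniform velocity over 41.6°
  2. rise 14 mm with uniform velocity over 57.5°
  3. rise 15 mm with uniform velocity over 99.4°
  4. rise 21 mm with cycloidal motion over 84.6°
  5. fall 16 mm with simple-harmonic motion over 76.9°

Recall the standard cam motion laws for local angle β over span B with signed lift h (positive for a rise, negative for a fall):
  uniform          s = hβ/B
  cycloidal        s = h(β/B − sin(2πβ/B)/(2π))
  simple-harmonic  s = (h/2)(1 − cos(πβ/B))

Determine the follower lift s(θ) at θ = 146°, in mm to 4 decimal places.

seg 1 [0°–41.6°] uniform, h=26: full span → s += 26 → s = 26.0000
seg 2 [41.6°–99.1°] uniform, h=14: full span → s += 14 → s = 40.0000
seg 3 [99.1°–198.5°] uniform, h=15: θ=146° here. β=46.9, B=99.4. 15·46.9/99.4 = 7.0775 → s = 47.0775

47.0775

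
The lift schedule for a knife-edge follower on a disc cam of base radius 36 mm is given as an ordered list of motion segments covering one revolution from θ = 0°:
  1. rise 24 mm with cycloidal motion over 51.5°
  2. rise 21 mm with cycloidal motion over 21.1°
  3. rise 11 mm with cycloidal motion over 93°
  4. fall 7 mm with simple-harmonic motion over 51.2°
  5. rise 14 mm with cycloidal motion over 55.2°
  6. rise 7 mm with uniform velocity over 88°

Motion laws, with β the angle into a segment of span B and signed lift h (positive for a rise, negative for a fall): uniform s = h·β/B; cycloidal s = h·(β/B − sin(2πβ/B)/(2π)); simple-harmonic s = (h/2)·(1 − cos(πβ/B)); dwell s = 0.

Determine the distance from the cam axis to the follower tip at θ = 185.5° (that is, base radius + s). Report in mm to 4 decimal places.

seg 1 [0°–51.5°] cycloidal, h=24: full span → s += 24 → s = 24.0000
seg 2 [51.5°–72.6°] cycloidal, h=21: full span → s += 21 → s = 45.0000
seg 3 [72.6°–165.6°] cycloidal, h=11: full span → s += 11 → s = 56.0000
seg 4 [165.6°–216.8°] simple-harmonic, h=-7: θ=185.5° here. β=19.9, B=51.2. -7/2·(1 − cos(π·0.3887)) = -2.3007 → s = 53.6993
radial distance = base radius + s = 36 + 53.6993 = 89.6993

89.6993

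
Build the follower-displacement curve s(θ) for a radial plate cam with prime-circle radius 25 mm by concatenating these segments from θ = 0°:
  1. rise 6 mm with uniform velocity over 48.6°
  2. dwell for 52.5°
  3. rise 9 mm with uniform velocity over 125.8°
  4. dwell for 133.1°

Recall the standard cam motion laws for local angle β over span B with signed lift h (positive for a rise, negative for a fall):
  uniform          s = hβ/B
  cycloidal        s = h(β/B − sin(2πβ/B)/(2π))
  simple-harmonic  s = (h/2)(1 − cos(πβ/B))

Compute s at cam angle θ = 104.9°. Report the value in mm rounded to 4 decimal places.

seg 1 [0°–48.6°] uniform, h=6: full span → s += 6 → s = 6.0000
seg 2 [48.6°–101.1°] dwell: s stays 6.0000
seg 3 [101.1°–226.9°] uniform, h=9: θ=104.9° here. β=3.8, B=125.8. 9·3.8/125.8 = 0.2719 → s = 6.2719

6.2719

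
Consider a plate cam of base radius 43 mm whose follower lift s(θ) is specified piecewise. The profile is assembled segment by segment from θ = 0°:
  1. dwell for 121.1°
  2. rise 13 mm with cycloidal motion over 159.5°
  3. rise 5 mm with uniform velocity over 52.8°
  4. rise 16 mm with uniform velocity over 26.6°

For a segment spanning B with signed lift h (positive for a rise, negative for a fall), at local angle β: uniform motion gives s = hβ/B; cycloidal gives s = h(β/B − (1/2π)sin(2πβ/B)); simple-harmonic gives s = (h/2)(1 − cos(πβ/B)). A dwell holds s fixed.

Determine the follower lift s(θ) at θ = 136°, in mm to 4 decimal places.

seg 1 [0°–121.1°] dwell: s stays 0.0000
seg 2 [121.1°–280.6°] cycloidal, h=13: θ=136° here. β=14.9, B=159.5. 13·(0.0934 − sin(2π·0.0934)/(2π)) = 0.0685 → s = 0.0685

0.0685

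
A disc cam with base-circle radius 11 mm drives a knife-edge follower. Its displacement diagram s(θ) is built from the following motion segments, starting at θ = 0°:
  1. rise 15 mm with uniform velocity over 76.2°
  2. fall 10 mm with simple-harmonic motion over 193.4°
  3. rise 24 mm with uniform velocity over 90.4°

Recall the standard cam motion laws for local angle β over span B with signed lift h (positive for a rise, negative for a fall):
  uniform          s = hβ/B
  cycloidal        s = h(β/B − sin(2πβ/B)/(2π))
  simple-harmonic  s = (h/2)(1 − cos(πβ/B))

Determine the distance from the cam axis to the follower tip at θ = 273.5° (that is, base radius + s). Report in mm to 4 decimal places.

seg 1 [0°–76.2°] uniform, h=15: full span → s += 15 → s = 15.0000
seg 2 [76.2°–269.6°] simple-harmonic, h=-10: full span → s += -10 → s = 5.0000
seg 3 [269.6°–360°] uniform, h=24: θ=273.5° here. β=3.9, B=90.4. 24·3.9/90.4 = 1.0354 → s = 6.0354
radial distance = base radius + s = 11 + 6.0354 = 17.0354

17.0354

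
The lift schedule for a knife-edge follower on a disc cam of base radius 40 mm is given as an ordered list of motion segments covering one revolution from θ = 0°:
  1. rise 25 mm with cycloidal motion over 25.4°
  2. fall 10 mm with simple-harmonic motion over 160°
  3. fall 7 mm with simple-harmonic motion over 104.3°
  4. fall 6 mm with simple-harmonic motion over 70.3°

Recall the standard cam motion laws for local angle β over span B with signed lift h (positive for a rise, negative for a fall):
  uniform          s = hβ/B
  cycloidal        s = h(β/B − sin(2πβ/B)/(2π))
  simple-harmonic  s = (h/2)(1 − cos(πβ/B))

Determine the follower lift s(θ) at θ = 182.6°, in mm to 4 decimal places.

seg 1 [0°–25.4°] cycloidal, h=25: full span → s += 25 → s = 25.0000
seg 2 [25.4°–185.4°] simple-harmonic, h=-10: θ=182.6° here. β=157.2, B=160. -10/2·(1 − cos(π·0.9825)) = -9.9924 → s = 15.0076

15.0076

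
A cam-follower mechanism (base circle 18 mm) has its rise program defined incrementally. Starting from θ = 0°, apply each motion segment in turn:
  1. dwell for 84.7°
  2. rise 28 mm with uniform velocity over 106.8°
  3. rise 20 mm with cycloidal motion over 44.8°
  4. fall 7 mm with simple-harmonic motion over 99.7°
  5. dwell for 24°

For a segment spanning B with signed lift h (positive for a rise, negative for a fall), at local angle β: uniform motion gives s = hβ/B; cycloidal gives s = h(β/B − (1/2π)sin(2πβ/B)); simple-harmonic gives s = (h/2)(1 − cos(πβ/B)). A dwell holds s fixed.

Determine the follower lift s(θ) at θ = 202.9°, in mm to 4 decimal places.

seg 1 [0°–84.7°] dwell: s stays 0.0000
seg 2 [84.7°–191.5°] uniform, h=28: full span → s += 28 → s = 28.0000
seg 3 [191.5°–236.3°] cycloidal, h=20: θ=202.9° here. β=11.4, B=44.8. 20·(0.2545 − sin(2π·0.2545)/(2π)) = 1.9074 → s = 29.9074

29.9074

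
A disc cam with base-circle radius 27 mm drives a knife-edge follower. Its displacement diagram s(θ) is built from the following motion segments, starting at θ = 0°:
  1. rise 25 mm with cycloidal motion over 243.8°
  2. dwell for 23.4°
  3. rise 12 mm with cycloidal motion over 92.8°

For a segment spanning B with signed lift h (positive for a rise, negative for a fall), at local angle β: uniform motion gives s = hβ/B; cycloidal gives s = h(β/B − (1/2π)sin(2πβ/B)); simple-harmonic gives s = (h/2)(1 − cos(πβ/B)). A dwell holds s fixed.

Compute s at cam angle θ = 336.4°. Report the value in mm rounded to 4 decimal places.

seg 1 [0°–243.8°] cycloidal, h=25: full span → s += 25 → s = 25.0000
seg 2 [243.8°–267.2°] dwell: s stays 25.0000
seg 3 [267.2°–360°] cycloidal, h=12: θ=336.4° here. β=69.2, B=92.8. 12·(0.7457 − sin(2π·0.7457)/(2π)) = 10.8574 → s = 35.8574

35.8574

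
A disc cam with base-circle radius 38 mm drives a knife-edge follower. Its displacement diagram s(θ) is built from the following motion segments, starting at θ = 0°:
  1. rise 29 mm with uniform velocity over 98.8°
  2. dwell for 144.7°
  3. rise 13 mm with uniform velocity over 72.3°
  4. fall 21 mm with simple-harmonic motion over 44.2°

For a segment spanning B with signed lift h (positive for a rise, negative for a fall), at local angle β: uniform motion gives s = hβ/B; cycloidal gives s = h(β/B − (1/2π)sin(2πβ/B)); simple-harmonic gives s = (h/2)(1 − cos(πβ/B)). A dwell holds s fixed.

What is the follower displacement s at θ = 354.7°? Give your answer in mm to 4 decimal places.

seg 1 [0°–98.8°] uniform, h=29: full span → s += 29 → s = 29.0000
seg 2 [98.8°–243.5°] dwell: s stays 29.0000
seg 3 [243.5°–315.8°] uniform, h=13: full span → s += 13 → s = 42.0000
seg 4 [315.8°–360°] simple-harmonic, h=-21: θ=354.7° here. β=38.9, B=44.2. -21/2·(1 − cos(π·0.8801)) = -20.2638 → s = 21.7362

21.7362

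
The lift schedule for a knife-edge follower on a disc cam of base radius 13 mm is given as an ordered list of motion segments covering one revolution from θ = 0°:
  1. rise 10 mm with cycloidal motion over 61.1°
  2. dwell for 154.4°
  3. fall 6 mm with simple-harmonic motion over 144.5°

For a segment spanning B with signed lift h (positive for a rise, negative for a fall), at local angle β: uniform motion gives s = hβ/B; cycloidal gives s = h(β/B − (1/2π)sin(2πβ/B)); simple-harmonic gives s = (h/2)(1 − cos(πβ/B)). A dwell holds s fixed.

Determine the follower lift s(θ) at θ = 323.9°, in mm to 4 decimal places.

seg 1 [0°–61.1°] cycloidal, h=10: full span → s += 10 → s = 10.0000
seg 2 [61.1°–215.5°] dwell: s stays 10.0000
seg 3 [215.5°–360°] simple-harmonic, h=-6: θ=323.9° here. β=108.4, B=144.5. -6/2·(1 − cos(π·0.7502)) = -5.1225 → s = 4.8775

4.8775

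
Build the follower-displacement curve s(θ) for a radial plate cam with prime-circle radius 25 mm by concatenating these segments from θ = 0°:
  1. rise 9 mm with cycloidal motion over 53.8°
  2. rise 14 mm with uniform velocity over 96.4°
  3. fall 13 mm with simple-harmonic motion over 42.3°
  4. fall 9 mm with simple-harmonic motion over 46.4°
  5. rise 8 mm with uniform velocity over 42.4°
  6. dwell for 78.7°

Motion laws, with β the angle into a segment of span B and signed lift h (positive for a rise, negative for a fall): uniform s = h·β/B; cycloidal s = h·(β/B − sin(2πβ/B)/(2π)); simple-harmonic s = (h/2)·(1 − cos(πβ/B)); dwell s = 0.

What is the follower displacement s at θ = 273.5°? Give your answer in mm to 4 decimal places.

seg 1 [0°–53.8°] cycloidal, h=9: full span → s += 9 → s = 9.0000
seg 2 [53.8°–150.2°] uniform, h=14: full span → s += 14 → s = 23.0000
seg 3 [150.2°–192.5°] simple-harmonic, h=-13: full span → s += -13 → s = 10.0000
seg 4 [192.5°–238.9°] simple-harmonic, h=-9: full span → s += -9 → s = 1.0000
seg 5 [238.9°–281.3°] uniform, h=8: θ=273.5° here. β=34.6, B=42.4. 8·34.6/42.4 = 6.5283 → s = 7.5283

7.5283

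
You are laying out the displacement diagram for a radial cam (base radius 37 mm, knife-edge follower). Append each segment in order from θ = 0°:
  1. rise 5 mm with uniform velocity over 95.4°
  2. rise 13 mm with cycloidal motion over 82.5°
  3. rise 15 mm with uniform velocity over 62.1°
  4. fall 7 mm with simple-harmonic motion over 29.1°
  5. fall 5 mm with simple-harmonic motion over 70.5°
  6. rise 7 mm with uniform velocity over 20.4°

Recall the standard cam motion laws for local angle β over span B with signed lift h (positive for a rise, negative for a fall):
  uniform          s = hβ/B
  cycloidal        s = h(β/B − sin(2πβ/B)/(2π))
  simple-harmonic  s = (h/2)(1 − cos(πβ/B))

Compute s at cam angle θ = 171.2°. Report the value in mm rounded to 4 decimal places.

seg 1 [0°–95.4°] uniform, h=5: full span → s += 5 → s = 5.0000
seg 2 [95.4°–177.9°] cycloidal, h=13: θ=171.2° here. β=75.8, B=82.5. 13·(0.9188 − sin(2π·0.9188)/(2π)) = 12.9548 → s = 17.9548

17.9548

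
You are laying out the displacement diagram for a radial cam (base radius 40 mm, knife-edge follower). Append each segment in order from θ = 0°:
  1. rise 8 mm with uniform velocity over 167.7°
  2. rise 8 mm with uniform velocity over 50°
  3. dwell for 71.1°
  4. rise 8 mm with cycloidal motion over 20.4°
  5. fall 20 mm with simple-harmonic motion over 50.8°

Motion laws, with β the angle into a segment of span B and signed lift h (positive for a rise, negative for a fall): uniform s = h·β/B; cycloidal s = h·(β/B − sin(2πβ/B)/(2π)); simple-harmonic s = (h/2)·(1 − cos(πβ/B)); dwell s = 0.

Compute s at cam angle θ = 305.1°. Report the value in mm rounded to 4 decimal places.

seg 1 [0°–167.7°] uniform, h=8: full span → s += 8 → s = 8.0000
seg 2 [167.7°–217.7°] uniform, h=8: full span → s += 8 → s = 16.0000
seg 3 [217.7°–288.8°] dwell: s stays 16.0000
seg 4 [288.8°–309.2°] cycloidal, h=8: θ=305.1° here. β=16.3, B=20.4. 8·(0.7990 − sin(2π·0.7990)/(2π)) = 7.6055 → s = 23.6055

23.6055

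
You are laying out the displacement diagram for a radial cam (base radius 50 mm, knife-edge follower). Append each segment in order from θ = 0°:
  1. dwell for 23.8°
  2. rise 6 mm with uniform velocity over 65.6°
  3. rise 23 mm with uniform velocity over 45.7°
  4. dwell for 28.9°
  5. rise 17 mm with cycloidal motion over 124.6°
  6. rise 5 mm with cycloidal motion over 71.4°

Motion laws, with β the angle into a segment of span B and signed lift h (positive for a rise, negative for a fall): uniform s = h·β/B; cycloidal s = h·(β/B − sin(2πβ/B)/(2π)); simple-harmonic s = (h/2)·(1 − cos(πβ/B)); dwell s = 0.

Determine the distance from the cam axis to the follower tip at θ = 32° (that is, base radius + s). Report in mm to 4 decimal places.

seg 1 [0°–23.8°] dwell: s stays 0.0000
seg 2 [23.8°–89.4°] uniform, h=6: θ=32° here. β=8.2, B=65.6. 6·8.2/65.6 = 0.7500 → s = 0.7500
radial distance = base radius + s = 50 + 0.7500 = 50.7500

50.7500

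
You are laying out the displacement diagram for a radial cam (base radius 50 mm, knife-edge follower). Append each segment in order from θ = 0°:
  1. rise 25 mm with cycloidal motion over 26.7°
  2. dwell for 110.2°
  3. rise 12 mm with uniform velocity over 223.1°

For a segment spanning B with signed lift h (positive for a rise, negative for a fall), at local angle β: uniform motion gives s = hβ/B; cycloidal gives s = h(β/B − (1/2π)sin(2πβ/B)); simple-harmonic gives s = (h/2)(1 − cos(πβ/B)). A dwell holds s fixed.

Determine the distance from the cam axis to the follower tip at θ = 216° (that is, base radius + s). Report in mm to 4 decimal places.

seg 1 [0°–26.7°] cycloidal, h=25: full span → s += 25 → s = 25.0000
seg 2 [26.7°–136.9°] dwell: s stays 25.0000
seg 3 [136.9°–360°] uniform, h=12: θ=216° here. β=79.1, B=223.1. 12·79.1/223.1 = 4.2546 → s = 29.2546
radial distance = base radius + s = 50 + 29.2546 = 79.2546

79.2546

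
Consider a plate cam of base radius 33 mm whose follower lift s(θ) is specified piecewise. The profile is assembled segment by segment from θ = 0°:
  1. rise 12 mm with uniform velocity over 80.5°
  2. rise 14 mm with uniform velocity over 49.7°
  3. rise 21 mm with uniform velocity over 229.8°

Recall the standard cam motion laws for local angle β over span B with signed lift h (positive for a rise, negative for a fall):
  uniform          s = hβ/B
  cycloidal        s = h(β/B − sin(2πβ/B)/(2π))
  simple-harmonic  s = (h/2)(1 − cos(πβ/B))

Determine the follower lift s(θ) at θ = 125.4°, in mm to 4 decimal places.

seg 1 [0°–80.5°] uniform, h=12: full span → s += 12 → s = 12.0000
seg 2 [80.5°–130.2°] uniform, h=14: θ=125.4° here. β=44.9, B=49.7. 14·44.9/49.7 = 12.6479 → s = 24.6479

24.6479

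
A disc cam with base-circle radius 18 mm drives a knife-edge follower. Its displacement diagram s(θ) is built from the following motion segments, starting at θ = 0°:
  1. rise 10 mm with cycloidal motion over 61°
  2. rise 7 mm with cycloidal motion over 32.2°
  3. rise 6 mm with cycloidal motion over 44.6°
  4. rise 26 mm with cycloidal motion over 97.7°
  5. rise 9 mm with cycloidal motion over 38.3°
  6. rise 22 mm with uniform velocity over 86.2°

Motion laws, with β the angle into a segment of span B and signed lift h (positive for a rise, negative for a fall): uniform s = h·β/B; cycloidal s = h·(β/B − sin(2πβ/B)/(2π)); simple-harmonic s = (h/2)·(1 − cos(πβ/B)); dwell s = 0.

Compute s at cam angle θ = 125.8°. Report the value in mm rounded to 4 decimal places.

seg 1 [0°–61°] cycloidal, h=10: full span → s += 10 → s = 10.0000
seg 2 [61°–93.2°] cycloidal, h=7: full span → s += 7 → s = 17.0000
seg 3 [93.2°–137.8°] cycloidal, h=6: θ=125.8° here. β=32.6, B=44.6. 6·(0.7309 − sin(2π·0.7309)/(2π)) = 5.3337 → s = 22.3337

22.3337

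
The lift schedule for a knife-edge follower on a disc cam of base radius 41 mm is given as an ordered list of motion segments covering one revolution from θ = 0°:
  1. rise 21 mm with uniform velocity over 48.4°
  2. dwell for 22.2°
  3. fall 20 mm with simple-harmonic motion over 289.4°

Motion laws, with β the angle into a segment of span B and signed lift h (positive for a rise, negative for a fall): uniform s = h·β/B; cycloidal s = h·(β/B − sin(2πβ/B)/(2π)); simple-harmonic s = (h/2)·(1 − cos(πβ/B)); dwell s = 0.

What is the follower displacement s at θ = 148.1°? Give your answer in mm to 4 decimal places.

seg 1 [0°–48.4°] uniform, h=21: full span → s += 21 → s = 21.0000
seg 2 [48.4°–70.6°] dwell: s stays 21.0000
seg 3 [70.6°–360°] simple-harmonic, h=-20: θ=148.1° here. β=77.5, B=289.4. -20/2·(1 − cos(π·0.2678)) = -3.3351 → s = 17.6649

17.6649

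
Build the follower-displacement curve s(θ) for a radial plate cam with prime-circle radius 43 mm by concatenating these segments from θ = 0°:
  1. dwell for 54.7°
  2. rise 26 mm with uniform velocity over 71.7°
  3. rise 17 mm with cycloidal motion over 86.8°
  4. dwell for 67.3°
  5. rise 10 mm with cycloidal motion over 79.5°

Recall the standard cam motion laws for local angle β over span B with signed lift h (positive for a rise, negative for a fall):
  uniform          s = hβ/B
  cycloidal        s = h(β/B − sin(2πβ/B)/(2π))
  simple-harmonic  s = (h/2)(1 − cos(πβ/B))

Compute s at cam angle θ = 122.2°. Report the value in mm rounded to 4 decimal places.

seg 1 [0°–54.7°] dwell: s stays 0.0000
seg 2 [54.7°–126.4°] uniform, h=26: θ=122.2° here. β=67.5, B=71.7. 26·67.5/71.7 = 24.4770 → s = 24.4770

24.4770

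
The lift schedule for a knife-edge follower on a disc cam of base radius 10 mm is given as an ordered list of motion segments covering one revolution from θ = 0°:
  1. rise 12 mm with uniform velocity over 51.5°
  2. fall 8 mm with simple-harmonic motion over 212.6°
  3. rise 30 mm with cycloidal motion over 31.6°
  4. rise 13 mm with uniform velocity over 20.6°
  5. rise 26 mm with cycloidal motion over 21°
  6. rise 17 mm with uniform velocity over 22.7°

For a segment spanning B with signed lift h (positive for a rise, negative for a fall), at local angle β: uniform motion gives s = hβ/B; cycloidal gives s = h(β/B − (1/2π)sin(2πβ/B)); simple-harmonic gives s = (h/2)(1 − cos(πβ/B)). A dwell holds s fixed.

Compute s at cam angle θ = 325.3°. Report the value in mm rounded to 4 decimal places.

seg 1 [0°–51.5°] uniform, h=12: full span → s += 12 → s = 12.0000
seg 2 [51.5°–264.1°] simple-harmonic, h=-8: full span → s += -8 → s = 4.0000
seg 3 [264.1°–295.7°] cycloidal, h=30: full span → s += 30 → s = 34.0000
seg 4 [295.7°–316.3°] uniform, h=13: full span → s += 13 → s = 47.0000
seg 5 [316.3°–337.3°] cycloidal, h=26: θ=325.3° here. β=9, B=21. 26·(0.4286 − sin(2π·0.4286)/(2π)) = 9.3474 → s = 56.3474

56.3474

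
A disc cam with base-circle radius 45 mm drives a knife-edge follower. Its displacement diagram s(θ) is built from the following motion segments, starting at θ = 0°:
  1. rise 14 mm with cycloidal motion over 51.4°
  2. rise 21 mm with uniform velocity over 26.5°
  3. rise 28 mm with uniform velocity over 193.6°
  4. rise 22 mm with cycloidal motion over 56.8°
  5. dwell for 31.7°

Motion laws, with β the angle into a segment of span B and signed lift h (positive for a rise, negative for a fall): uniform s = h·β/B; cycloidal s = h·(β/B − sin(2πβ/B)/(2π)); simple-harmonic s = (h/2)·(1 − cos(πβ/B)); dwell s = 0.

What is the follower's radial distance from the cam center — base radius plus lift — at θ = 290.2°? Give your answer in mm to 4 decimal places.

seg 1 [0°–51.4°] cycloidal, h=14: full span → s += 14 → s = 14.0000
seg 2 [51.4°–77.9°] uniform, h=21: full span → s += 21 → s = 35.0000
seg 3 [77.9°–271.5°] uniform, h=28: full span → s += 28 → s = 63.0000
seg 4 [271.5°–328.3°] cycloidal, h=22: θ=290.2° here. β=18.7, B=56.8. 22·(0.3292 − sin(2π·0.3292)/(2π)) = 4.1665 → s = 67.1665
radial distance = base radius + s = 45 + 67.1665 = 112.1665

112.1665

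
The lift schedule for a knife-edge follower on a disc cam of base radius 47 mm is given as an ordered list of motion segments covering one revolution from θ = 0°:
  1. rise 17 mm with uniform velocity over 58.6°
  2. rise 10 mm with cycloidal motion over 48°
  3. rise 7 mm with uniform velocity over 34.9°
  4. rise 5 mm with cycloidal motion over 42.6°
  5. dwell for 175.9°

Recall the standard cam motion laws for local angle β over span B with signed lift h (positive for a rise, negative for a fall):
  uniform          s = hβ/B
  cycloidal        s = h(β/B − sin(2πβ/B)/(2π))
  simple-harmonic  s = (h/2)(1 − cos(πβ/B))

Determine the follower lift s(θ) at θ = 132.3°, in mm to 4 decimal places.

seg 1 [0°–58.6°] uniform, h=17: full span → s += 17 → s = 17.0000
seg 2 [58.6°–106.6°] cycloidal, h=10: full span → s += 10 → s = 27.0000
seg 3 [106.6°–141.5°] uniform, h=7: θ=132.3° here. β=25.7, B=34.9. 7·25.7/34.9 = 5.1547 → s = 32.1547

32.1547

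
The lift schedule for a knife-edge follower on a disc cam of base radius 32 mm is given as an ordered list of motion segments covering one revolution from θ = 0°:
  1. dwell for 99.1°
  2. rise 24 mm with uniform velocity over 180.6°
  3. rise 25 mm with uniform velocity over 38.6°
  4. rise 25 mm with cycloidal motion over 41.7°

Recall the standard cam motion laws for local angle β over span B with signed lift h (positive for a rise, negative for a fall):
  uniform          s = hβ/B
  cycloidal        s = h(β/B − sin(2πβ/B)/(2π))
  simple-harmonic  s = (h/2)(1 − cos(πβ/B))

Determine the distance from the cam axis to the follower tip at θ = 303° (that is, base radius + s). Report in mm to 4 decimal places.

seg 1 [0°–99.1°] dwell: s stays 0.0000
seg 2 [99.1°–279.7°] uniform, h=24: full span → s += 24 → s = 24.0000
seg 3 [279.7°–318.3°] uniform, h=25: θ=303° here. β=23.3, B=38.6. 25·23.3/38.6 = 15.0907 → s = 39.0907
radial distance = base radius + s = 32 + 39.0907 = 71.0907

71.0907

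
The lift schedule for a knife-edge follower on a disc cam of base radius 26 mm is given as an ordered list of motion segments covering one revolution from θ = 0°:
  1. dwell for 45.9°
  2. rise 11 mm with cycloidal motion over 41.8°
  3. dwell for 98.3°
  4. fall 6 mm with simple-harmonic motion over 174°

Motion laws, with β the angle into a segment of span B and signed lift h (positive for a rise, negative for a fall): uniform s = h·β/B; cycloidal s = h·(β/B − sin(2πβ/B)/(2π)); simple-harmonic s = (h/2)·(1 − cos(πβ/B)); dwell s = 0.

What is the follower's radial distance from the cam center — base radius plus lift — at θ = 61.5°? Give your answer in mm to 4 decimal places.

seg 1 [0°–45.9°] dwell: s stays 0.0000
seg 2 [45.9°–87.7°] cycloidal, h=11: θ=61.5° here. β=15.6, B=41.8. 11·(0.3732 − sin(2π·0.3732)/(2π)) = 2.8535 → s = 2.8535
radial distance = base radius + s = 26 + 2.8535 = 28.8535

28.8535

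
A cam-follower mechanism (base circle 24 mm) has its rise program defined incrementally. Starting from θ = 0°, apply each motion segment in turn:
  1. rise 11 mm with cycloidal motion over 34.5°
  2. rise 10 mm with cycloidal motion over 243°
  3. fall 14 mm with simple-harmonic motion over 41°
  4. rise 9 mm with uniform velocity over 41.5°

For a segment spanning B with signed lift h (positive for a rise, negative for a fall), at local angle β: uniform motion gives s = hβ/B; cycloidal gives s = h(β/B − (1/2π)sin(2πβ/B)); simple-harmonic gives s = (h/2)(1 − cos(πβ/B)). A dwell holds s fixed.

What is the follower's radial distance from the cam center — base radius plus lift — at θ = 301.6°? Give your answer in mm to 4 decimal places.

seg 1 [0°–34.5°] cycloidal, h=11: full span → s += 11 → s = 11.0000
seg 2 [34.5°–277.5°] cycloidal, h=10: full span → s += 10 → s = 21.0000
seg 3 [277.5°–318.5°] simple-harmonic, h=-14: θ=301.6° here. β=24.1, B=41. -14/2·(1 − cos(π·0.5878)) = -8.9065 → s = 12.0935
radial distance = base radius + s = 24 + 12.0935 = 36.0935

36.0935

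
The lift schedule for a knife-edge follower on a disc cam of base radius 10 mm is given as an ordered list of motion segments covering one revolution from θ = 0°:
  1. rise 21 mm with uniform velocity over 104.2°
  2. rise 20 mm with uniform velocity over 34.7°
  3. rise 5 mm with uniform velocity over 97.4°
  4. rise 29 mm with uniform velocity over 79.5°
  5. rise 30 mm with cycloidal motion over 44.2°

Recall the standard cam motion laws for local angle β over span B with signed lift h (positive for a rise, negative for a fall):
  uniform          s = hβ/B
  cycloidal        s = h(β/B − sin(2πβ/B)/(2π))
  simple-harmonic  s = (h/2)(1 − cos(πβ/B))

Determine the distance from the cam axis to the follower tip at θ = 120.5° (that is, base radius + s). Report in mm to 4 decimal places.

seg 1 [0°–104.2°] uniform, h=21: full span → s += 21 → s = 21.0000
seg 2 [104.2°–138.9°] uniform, h=20: θ=120.5° here. β=16.3, B=34.7. 20·16.3/34.7 = 9.3948 → s = 30.3948
radial distance = base radius + s = 10 + 30.3948 = 40.3948

40.3948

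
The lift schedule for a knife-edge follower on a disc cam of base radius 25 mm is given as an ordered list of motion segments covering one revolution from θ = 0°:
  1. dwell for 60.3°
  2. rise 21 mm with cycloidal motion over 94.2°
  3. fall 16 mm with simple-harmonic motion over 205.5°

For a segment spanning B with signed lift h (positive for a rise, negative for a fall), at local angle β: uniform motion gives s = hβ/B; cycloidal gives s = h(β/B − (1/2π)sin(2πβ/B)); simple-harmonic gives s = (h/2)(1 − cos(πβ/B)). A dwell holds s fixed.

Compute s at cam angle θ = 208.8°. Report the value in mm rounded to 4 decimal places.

seg 1 [0°–60.3°] dwell: s stays 0.0000
seg 2 [60.3°–154.5°] cycloidal, h=21: full span → s += 21 → s = 21.0000
seg 3 [154.5°–360°] simple-harmonic, h=-16: θ=208.8° here. β=54.3, B=205.5. -16/2·(1 − cos(π·0.2642)) = -2.6017 → s = 18.3983

18.3983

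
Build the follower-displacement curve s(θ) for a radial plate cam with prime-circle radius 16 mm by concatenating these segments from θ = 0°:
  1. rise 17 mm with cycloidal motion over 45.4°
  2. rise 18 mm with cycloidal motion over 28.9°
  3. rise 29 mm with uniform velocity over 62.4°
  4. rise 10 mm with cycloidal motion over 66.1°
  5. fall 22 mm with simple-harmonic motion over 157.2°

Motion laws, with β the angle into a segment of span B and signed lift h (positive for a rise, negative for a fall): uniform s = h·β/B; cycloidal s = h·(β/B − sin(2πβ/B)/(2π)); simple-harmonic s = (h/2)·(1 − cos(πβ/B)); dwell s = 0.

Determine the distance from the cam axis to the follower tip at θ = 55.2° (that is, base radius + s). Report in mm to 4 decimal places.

seg 1 [0°–45.4°] cycloidal, h=17: full span → s += 17 → s = 17.0000
seg 2 [45.4°–74.3°] cycloidal, h=18: θ=55.2° here. β=9.8, B=28.9. 18·(0.3391 − sin(2π·0.3391)/(2π)) = 3.6763 → s = 20.6763
radial distance = base radius + s = 16 + 20.6763 = 36.6763

36.6763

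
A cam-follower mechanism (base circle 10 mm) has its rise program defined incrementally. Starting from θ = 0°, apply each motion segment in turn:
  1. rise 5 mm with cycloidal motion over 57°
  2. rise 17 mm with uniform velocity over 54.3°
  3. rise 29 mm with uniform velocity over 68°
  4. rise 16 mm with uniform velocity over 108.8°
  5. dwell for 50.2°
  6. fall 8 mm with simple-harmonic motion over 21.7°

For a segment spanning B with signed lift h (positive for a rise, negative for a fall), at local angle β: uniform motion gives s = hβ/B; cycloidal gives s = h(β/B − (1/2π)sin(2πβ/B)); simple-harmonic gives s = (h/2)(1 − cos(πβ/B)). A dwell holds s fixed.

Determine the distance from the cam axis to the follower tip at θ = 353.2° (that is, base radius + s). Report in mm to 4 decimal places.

seg 1 [0°–57°] cycloidal, h=5: full span → s += 5 → s = 5.0000
seg 2 [57°–111.3°] uniform, h=17: full span → s += 17 → s = 22.0000
seg 3 [111.3°–179.3°] uniform, h=29: full span → s += 29 → s = 51.0000
seg 4 [179.3°–288.1°] uniform, h=16: full span → s += 16 → s = 67.0000
seg 5 [288.1°–338.3°] dwell: s stays 67.0000
seg 6 [338.3°–360°] simple-harmonic, h=-8: θ=353.2° here. β=14.9, B=21.7. -8/2·(1 − cos(π·0.6866)) = -6.2132 → s = 60.7868
radial distance = base radius + s = 10 + 60.7868 = 70.7868

70.7868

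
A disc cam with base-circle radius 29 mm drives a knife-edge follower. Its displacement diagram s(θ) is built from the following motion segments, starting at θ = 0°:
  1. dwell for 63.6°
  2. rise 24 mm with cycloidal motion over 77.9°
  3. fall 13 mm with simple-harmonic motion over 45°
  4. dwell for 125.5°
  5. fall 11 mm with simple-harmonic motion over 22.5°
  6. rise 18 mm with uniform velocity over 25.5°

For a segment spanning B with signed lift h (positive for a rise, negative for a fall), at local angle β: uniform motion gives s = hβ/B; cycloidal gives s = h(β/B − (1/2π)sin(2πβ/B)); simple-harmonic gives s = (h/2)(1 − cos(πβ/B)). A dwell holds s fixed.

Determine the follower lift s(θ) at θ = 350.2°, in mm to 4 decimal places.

seg 1 [0°–63.6°] dwell: s stays 0.0000
seg 2 [63.6°–141.5°] cycloidal, h=24: full span → s += 24 → s = 24.0000
seg 3 [141.5°–186.5°] simple-harmonic, h=-13: full span → s += -13 → s = 11.0000
seg 4 [186.5°–312°] dwell: s stays 11.0000
seg 5 [312°–334.5°] simple-harmonic, h=-11: full span → s += -11 → s = 0.0000
seg 6 [334.5°–360°] uniform, h=18: θ=350.2° here. β=15.7, B=25.5. 18·15.7/25.5 = 11.0824 → s = 11.0824

11.0824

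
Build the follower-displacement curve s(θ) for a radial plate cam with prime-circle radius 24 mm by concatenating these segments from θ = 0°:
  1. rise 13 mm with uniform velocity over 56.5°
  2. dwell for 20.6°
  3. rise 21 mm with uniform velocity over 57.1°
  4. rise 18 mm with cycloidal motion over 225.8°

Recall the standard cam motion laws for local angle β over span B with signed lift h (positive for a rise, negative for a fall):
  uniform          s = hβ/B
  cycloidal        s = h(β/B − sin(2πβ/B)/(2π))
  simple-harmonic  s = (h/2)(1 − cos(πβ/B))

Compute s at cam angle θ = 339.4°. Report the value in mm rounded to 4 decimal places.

seg 1 [0°–56.5°] uniform, h=13: full span → s += 13 → s = 13.0000
seg 2 [56.5°–77.1°] dwell: s stays 13.0000
seg 3 [77.1°–134.2°] uniform, h=21: full span → s += 21 → s = 34.0000
seg 4 [134.2°–360°] cycloidal, h=18: θ=339.4° here. β=205.2, B=225.8. 18·(0.9088 − sin(2π·0.9088)/(2π)) = 17.9115 → s = 51.9115

51.9115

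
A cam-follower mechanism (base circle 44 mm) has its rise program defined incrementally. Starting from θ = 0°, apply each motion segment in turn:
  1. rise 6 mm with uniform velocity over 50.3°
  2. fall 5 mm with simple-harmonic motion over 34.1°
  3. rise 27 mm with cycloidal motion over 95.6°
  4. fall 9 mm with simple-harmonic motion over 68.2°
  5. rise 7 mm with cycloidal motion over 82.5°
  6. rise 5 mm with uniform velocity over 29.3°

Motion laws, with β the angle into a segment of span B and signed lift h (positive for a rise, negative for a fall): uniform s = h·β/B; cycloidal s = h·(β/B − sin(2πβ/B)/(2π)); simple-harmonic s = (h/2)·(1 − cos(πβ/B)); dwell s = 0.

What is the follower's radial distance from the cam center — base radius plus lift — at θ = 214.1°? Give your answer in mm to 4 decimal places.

seg 1 [0°–50.3°] uniform, h=6: full span → s += 6 → s = 6.0000
seg 2 [50.3°–84.4°] simple-harmonic, h=-5: full span → s += -5 → s = 1.0000
seg 3 [84.4°–180°] cycloidal, h=27: full span → s += 27 → s = 28.0000
seg 4 [180°–248.2°] simple-harmonic, h=-9: θ=214.1° here. β=34.1, B=68.2. -9/2·(1 − cos(π·0.5000)) = -4.5000 → s = 23.5000
radial distance = base radius + s = 44 + 23.5000 = 67.5000

67.5000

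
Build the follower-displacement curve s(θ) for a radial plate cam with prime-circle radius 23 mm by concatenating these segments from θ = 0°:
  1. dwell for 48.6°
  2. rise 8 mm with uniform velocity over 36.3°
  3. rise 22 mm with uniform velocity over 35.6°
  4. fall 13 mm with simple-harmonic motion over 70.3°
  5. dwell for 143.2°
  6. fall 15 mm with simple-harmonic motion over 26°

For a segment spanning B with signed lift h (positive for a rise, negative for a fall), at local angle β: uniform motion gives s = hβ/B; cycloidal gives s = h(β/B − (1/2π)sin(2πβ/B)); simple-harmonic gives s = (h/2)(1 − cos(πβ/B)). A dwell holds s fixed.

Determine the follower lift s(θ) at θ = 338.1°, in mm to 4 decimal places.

seg 1 [0°–48.6°] dwell: s stays 0.0000
seg 2 [48.6°–84.9°] uniform, h=8: full span → s += 8 → s = 8.0000
seg 3 [84.9°–120.5°] uniform, h=22: full span → s += 22 → s = 30.0000
seg 4 [120.5°–190.8°] simple-harmonic, h=-13: full span → s += -13 → s = 17.0000
seg 5 [190.8°–334°] dwell: s stays 17.0000
seg 6 [334°–360°] simple-harmonic, h=-15: θ=338.1° here. β=4.1, B=26. -15/2·(1 − cos(π·0.1577)) = -0.9017 → s = 16.0983

16.0983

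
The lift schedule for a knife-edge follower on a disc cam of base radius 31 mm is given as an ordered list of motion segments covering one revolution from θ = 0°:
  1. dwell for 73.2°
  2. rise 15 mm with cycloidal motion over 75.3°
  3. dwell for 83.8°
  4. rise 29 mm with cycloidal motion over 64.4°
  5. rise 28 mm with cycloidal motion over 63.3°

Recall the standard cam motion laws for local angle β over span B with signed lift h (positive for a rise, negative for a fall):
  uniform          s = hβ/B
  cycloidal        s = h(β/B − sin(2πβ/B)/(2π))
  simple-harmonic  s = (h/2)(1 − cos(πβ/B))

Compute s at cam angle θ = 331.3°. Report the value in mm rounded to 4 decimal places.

seg 1 [0°–73.2°] dwell: s stays 0.0000
seg 2 [73.2°–148.5°] cycloidal, h=15: full span → s += 15 → s = 15.0000
seg 3 [148.5°–232.3°] dwell: s stays 15.0000
seg 4 [232.3°–296.7°] cycloidal, h=29: full span → s += 29 → s = 44.0000
seg 5 [296.7°–360°] cycloidal, h=28: θ=331.3° here. β=34.6, B=63.3. 28·(0.5466 − sin(2π·0.5466)/(2π)) = 16.5912 → s = 60.5912

60.5912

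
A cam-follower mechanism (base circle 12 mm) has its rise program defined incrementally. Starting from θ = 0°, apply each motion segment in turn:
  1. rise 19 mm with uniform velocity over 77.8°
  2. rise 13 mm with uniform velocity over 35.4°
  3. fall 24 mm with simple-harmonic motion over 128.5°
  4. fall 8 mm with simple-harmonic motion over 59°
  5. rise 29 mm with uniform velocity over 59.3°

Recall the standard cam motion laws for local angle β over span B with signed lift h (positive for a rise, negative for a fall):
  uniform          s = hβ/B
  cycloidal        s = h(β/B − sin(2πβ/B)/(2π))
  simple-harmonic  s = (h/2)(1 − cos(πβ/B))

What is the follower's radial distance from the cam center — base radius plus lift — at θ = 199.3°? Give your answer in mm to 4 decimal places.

seg 1 [0°–77.8°] uniform, h=19: full span → s += 19 → s = 19.0000
seg 2 [77.8°–113.2°] uniform, h=13: full span → s += 13 → s = 32.0000
seg 3 [113.2°–241.7°] simple-harmonic, h=-24: θ=199.3° here. β=86.1, B=128.5. -24/2·(1 − cos(π·0.6700)) = -18.1098 → s = 13.8902
radial distance = base radius + s = 12 + 13.8902 = 25.8902

25.8902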